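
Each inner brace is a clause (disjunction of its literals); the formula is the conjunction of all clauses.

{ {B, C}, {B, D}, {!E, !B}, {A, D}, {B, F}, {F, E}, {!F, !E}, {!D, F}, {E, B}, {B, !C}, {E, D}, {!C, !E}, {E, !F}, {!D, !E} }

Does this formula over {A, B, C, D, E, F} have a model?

No

Try B = true.
(!E) alone gives E = false.
(F) alone gives F = true.
But (!F) is also a unit clause — contradiction.
So B must be the other value — set B = false.
(C) alone gives C = true.
But (!C) is also a unit clause — contradiction.
Both values of B lead to a conflict.
No assignment satisfies every clause.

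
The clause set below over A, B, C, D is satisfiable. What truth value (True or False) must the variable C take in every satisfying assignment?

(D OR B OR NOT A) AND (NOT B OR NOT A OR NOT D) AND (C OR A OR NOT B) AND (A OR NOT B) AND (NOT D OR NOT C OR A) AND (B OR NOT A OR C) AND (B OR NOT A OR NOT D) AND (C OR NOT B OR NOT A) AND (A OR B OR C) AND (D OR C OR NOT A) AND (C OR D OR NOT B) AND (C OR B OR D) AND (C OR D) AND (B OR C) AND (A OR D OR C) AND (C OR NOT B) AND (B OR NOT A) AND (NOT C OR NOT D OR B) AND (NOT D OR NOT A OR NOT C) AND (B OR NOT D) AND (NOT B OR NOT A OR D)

True

Suppose C = false.
(D) alone gives D = true.
(B) alone gives B = true.
But (NOT B) is also a unit clause — contradiction.
So every satisfying assignment has C = True.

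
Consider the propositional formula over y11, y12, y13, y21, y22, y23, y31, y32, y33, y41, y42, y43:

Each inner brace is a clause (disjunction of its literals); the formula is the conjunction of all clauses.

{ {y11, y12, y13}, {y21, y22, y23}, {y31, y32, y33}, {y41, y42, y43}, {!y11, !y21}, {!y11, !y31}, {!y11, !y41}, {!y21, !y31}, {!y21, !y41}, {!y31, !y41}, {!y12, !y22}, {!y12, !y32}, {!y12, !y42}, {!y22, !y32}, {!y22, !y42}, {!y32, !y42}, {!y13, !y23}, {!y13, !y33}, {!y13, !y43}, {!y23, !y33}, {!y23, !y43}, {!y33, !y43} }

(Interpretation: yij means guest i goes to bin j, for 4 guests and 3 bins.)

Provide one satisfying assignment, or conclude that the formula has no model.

Try y11 = false.
Try y12 = true.
From the singleton clause (!y22), y22 = false.
From the singleton clause (!y32), y32 = false.
From the singleton clause (!y42), y42 = false.
Try y21 = true.
From the singleton clause (!y31), y31 = false.
From the singleton clause (y33), y33 = true.
From the singleton clause (!y41), y41 = false.
From the singleton clause (y43), y43 = true.
Now (!y43) is unsatisfied and unit — conflict.
That branch fails; take y21 = false instead.
From the singleton clause (y23), y23 = true.
From the singleton clause (!y13), y13 = false.
From the singleton clause (!y33), y33 = false.
From the singleton clause (y31), y31 = true.
From the singleton clause (!y41), y41 = false.
From the singleton clause (y43), y43 = true.
Now (!y43) is unsatisfied and unit — conflict.
Both values of y21 lead to a conflict.
That branch fails; take y12 = false instead.
From the singleton clause (y13), y13 = true.
From the singleton clause (!y23), y23 = false.
From the singleton clause (!y33), y33 = false.
From the singleton clause (!y43), y43 = false.
Try y21 = true.
From the singleton clause (!y31), y31 = false.
From the singleton clause (y32), y32 = true.
From the singleton clause (!y41), y41 = false.
From the singleton clause (y42), y42 = true.
Now (!y42) is unsatisfied and unit — conflict.
That branch fails; take y21 = false instead.
From the singleton clause (y22), y22 = true.
From the singleton clause (!y32), y32 = false.
From the singleton clause (y31), y31 = true.
From the singleton clause (!y41), y41 = false.
From the singleton clause (y42), y42 = true.
Now (!y42) is unsatisfied and unit — conflict.
Both values of y21 lead to a conflict.
Both values of y12 lead to a conflict.
That branch fails; take y11 = true instead.
From the singleton clause (!y21), y21 = false.
From the singleton clause (!y31), y31 = false.
From the singleton clause (!y41), y41 = false.
Try y22 = true.
From the singleton clause (!y12), y12 = false.
From the singleton clause (!y32), y32 = false.
From the singleton clause (y33), y33 = true.
From the singleton clause (!y42), y42 = false.
From the singleton clause (y43), y43 = true.
Now (!y43) is unsatisfied and unit — conflict.
That branch fails; take y22 = false instead.
From the singleton clause (y23), y23 = true.
From the singleton clause (!y13), y13 = false.
From the singleton clause (!y33), y33 = false.
From the singleton clause (y32), y32 = true.
From the singleton clause (!y12), y12 = false.
From the singleton clause (!y42), y42 = false.
From the singleton clause (y43), y43 = true.
Now (!y43) is unsatisfied and unit — conflict.
Both values of y22 lead to a conflict.
Both values of y11 lead to a conflict.

UNSATISFIABLE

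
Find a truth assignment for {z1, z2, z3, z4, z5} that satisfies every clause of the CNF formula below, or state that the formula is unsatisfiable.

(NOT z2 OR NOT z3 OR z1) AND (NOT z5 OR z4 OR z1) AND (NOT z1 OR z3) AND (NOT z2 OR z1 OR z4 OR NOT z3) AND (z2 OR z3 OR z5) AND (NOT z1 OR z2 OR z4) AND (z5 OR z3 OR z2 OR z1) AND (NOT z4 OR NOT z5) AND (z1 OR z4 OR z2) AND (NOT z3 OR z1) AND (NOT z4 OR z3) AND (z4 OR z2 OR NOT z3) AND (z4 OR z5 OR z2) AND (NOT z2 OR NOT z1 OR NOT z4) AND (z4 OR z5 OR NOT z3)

z1 ↦ true,  z2 ↦ false,  z3 ↦ true,  z4 ↦ true,  z5 ↦ false

Case z1 = true:
(z3) alone gives z3 = true.
Case z2 = false:
(z4) alone gives z4 = true.
(NOT z5) alone gives z5 = false.
This assignment satisfies each clause.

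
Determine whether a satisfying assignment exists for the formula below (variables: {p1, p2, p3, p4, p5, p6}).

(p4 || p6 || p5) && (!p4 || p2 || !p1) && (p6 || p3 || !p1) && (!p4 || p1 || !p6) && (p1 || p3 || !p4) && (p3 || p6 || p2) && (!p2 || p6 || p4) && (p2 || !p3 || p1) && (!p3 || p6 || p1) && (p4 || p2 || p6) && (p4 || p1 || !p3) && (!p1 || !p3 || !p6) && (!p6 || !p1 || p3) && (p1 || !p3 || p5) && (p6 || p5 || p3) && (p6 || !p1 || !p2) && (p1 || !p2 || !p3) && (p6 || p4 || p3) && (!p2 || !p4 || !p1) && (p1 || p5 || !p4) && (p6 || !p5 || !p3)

Branch on p4: set p4 = false.
Branch on p6: set p6 = true.
Branch on p1: set p1 = false.
From the singleton clause (!p3), p3 = false.
No clause remains; p2, p5 are free.
A satisfying assignment: p1: false, p2: false, p3: false, p4: false, p5: true, p6: true.

Satisfiable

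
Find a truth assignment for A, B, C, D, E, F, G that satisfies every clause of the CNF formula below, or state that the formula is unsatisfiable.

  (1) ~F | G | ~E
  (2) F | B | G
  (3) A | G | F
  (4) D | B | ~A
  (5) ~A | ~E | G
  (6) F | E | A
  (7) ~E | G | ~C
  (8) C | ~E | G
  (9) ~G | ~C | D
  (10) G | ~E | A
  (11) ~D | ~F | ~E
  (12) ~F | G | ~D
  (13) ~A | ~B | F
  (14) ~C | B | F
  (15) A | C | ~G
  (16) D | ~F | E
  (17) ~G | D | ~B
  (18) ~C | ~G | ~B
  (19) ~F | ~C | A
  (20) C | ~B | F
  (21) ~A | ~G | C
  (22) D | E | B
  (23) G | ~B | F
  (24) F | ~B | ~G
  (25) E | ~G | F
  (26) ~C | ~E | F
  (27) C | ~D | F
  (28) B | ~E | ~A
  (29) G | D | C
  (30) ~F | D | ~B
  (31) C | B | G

Try F = 1.
Try G = 1.
Try C = 1.
From the singleton clause (D), D = 1.
From the singleton clause (~E), E = 0.
From the singleton clause (~B), B = 0.
From the singleton clause (A), A = 1.
Every clause now holds.

A=1, B=0, C=1, D=1, E=0, F=1, G=1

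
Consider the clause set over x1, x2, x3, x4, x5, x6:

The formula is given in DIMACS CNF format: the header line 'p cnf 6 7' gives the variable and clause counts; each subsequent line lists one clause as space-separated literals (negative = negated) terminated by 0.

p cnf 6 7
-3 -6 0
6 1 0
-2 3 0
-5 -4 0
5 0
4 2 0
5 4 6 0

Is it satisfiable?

Unit clause (x5) forces x5 = True.
Unit clause (¬x4) forces x4 = False.
Unit clause (x2) forces x2 = True.
Unit clause (x3) forces x3 = True.
Unit clause (¬x6) forces x6 = False.
Unit clause (x1) forces x1 = True.
Every clause now holds.
A satisfying assignment: x1: True,  x2: True,  x3: True,  x4: False,  x5: True,  x6: False.

Satisfiable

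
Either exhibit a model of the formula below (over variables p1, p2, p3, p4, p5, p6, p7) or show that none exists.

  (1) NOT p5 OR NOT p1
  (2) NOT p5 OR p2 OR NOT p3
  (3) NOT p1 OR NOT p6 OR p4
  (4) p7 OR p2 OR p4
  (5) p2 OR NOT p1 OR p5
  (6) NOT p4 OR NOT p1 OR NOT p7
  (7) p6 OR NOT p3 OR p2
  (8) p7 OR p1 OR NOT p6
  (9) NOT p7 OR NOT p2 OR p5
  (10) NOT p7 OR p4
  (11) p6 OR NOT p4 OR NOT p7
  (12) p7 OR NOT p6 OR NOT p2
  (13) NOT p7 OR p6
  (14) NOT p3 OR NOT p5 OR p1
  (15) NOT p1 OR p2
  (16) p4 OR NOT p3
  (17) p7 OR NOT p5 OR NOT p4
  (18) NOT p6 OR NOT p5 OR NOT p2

Branch on p5: set p5 = true.
From the singleton clause (NOT p1), p1 = false.
From the singleton clause (NOT p3), p3 = false.
Branch on p7: set p7 = true.
From the singleton clause (p4), p4 = true.
From the singleton clause (p6), p6 = true.
From the singleton clause (NOT p2), p2 = false.
Every clause now holds.

p1 ↦ false,  p2 ↦ false,  p3 ↦ false,  p4 ↦ true,  p5 ↦ true,  p6 ↦ true,  p7 ↦ true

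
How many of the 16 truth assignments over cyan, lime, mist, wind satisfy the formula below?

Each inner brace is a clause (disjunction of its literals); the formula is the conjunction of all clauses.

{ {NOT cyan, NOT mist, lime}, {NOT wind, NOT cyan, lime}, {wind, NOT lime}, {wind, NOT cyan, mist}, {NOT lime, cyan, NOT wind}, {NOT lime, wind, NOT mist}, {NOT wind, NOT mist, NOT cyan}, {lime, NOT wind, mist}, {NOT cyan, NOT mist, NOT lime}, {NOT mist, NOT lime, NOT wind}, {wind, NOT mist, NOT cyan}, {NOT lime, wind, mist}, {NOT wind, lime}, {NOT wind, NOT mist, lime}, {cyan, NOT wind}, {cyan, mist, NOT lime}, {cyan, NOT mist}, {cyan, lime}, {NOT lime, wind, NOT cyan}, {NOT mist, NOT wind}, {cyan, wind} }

1

There are 2^4 = 16 truth assignments over (cyan, lime, mist, wind).
Split on wind. With wind = true, the clauses containing wind are satisfied and NOT wind drops from the rest; 1 of the 2^3 = 8 assignments to the other variables satisfy what remains.
With wind = false, by the same count on the reduced clause set, 0 assignments work.
(One model: cyan=T, lime=T, mist=F, wind=T.)
Total: 1 + 0 = 1.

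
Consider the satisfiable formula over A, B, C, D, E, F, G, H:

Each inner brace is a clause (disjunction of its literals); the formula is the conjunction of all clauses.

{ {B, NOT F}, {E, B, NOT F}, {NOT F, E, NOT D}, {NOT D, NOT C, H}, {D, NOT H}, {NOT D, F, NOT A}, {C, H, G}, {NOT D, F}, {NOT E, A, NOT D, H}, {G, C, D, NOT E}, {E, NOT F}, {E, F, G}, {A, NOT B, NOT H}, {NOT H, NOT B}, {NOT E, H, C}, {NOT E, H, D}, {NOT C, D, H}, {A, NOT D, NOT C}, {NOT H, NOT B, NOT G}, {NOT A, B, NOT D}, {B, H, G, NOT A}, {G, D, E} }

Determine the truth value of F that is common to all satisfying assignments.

False

Suppose F = true.
(B) alone gives B = true.
(E) alone gives E = true.
(NOT H) alone gives H = false.
(C) alone gives C = true.
(NOT D) alone gives D = false.
That conflicts with the unit clause (D).
So every satisfying assignment has F = False.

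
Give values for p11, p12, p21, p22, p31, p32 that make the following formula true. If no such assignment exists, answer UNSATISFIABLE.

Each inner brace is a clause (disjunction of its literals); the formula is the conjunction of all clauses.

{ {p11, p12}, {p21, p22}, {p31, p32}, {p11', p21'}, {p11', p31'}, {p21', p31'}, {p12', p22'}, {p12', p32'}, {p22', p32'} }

Suppose p11 = 1.
Unit clause (p21') forces p21 = 0.
Unit clause (p22) forces p22 = 1.
Unit clause (p31') forces p31 = 0.
Unit clause (p32) forces p32 = 1.
Now (p32') is unsatisfied and unit — conflict.
Undo p11 and try p11 = 0.
Unit clause (p12) forces p12 = 1.
Unit clause (p22') forces p22 = 0.
Unit clause (p21) forces p21 = 1.
Unit clause (p31') forces p31 = 0.
Unit clause (p32) forces p32 = 1.
Now (p32') is unsatisfied and unit — conflict.
Either choice for p11 ends in contradiction.

UNSATISFIABLE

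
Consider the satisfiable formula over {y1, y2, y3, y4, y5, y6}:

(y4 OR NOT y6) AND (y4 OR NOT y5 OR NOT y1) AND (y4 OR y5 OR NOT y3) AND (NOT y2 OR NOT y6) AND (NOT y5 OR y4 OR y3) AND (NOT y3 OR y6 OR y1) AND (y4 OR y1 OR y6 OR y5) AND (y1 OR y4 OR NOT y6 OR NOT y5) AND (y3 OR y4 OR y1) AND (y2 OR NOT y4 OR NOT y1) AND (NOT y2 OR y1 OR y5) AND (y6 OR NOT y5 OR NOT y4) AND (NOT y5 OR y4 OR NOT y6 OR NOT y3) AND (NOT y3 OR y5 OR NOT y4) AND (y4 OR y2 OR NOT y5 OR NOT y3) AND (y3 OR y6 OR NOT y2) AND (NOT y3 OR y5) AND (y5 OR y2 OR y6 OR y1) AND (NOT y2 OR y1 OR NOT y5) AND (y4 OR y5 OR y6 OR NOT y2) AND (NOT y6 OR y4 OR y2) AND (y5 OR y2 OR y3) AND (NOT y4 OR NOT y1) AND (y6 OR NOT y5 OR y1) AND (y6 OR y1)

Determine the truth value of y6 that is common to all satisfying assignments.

True

Suppose y6 = false.
(y1) alone gives y1 = true.
(NOT y4) alone gives y4 = false.
(NOT y5) alone gives y5 = false.
(NOT y3) alone gives y3 = false.
(NOT y2) alone gives y2 = false.
Now (y2) is unsatisfied and unit — conflict.
So every satisfying assignment has y6 = True.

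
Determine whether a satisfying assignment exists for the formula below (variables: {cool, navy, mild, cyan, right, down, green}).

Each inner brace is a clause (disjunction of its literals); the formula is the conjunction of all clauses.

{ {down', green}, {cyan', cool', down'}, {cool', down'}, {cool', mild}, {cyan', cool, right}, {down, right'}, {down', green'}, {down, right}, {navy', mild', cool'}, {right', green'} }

No

Try down = 0.
Unit clause (right') forces right = 0.
Now (right) is unsatisfied and unit — conflict.
Undo down and try down = 1.
Unit clause (green) forces green = 1.
Now (green') is unsatisfied and unit — conflict.
Neither down = 1 nor down = 0 works.
No assignment satisfies every clause.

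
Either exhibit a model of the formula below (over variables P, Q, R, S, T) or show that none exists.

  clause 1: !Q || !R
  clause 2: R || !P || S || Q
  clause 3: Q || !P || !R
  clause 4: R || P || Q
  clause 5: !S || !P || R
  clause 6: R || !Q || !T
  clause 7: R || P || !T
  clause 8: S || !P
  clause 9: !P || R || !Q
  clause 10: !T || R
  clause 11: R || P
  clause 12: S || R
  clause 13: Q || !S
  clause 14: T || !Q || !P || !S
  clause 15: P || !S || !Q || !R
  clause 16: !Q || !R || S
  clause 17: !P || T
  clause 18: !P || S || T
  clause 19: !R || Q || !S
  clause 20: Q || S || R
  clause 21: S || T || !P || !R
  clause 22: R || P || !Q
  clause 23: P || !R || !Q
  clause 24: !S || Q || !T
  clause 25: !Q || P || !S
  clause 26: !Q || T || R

P=false; Q=false; R=true; S=false; T=false

Case Q = false:
(!S) alone gives S = false.
(!P) alone gives P = false.
(R) alone gives R = true.
No clause remains; T is free.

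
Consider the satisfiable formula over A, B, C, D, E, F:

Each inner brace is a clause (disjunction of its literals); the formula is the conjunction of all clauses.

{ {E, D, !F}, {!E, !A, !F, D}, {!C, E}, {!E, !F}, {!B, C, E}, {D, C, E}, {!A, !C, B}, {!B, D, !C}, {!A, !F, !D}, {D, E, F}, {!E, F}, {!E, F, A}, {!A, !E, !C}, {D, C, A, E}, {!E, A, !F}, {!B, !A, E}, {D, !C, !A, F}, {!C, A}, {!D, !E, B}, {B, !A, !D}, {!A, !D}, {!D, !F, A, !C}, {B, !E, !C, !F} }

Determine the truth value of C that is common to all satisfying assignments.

Suppose C = true.
Unit clause (E) forces E = true.
Unit clause (!F) forces F = false.
Now (F) is unsatisfied and unit — conflict.
So every satisfying assignment has C = False.

False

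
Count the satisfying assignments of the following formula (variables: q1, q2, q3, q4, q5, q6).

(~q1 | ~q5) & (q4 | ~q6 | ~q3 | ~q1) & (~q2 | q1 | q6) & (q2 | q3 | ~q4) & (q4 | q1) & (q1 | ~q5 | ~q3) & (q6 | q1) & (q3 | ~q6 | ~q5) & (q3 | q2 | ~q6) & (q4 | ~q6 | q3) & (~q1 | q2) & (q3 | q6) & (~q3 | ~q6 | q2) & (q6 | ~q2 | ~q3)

There are 2^6 = 64 truth assignments over (q1, q2, q3, q4, q5, q6).
Split on q2. With q2 = 1, the clauses containing q2 are satisfied and ~q2 drops from the rest; 4 of the 2^5 = 32 assignments to the other variables satisfy what remains.
With q2 = 0, by the same count on the reduced clause set, 0 assignments work.
(One model: q1=F, q2=T, q3=F, q4=T, q5=F, q6=T.)
Total: 4 + 0 = 4.

4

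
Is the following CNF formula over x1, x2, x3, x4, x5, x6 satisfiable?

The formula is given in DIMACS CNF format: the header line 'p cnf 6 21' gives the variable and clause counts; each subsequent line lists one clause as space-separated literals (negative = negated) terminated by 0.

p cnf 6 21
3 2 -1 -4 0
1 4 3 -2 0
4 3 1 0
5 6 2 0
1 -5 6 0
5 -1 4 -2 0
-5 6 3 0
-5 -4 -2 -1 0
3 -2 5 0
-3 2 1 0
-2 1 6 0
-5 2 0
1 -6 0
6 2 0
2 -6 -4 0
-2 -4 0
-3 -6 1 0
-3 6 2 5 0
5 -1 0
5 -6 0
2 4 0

Yes, satisfiable

Try x5 = True.
(x2) alone gives x2 = True.
(¬x4) alone gives x4 = False.
Try x1 = True.
Try x6 = True.
All clauses hold; x3 can take either value.
A satisfying assignment: x1: True,  x2: True,  x3: True,  x4: False,  x5: True,  x6: True.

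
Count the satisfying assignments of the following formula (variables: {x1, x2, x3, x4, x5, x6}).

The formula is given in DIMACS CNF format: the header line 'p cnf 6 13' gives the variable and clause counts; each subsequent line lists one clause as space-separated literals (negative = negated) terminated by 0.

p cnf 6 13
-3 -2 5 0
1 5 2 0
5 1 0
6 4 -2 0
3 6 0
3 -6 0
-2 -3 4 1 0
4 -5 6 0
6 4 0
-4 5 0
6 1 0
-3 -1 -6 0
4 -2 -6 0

There are 2^6 = 64 truth assignments over (x1, x2, x3, x4, x5, x6).
Split on x4. With x4 = True, the clauses containing x4 are satisfied and ¬x4 drops from the rest; 4 of the 2^5 = 32 assignments to the other variables satisfy what remains.
With x4 = False, by the same count on the reduced clause set, 1 assignment works.
(One model: x1=F, x2=F, x3=T, x4=F, x5=T, x6=T.)
Total: 4 + 1 = 5.

5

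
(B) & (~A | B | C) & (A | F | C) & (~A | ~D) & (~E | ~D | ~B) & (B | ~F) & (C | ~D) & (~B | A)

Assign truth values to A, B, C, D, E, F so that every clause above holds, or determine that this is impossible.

A=1, B=1, C=1, D=0, E=1, F=0

(B) alone gives B = 1.
(A) alone gives A = 1.
(~D) alone gives D = 0.
All clauses hold; C, E, F can take either value.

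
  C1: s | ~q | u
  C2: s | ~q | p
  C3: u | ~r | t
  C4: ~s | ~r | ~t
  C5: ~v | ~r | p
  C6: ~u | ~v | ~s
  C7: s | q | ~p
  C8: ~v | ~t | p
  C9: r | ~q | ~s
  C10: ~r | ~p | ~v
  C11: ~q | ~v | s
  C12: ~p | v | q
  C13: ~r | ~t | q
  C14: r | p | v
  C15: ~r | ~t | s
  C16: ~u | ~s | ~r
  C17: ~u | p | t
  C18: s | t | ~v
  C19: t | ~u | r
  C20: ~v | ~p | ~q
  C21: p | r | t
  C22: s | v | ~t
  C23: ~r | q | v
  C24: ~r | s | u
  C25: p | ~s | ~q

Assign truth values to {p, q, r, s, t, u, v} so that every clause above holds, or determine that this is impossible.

p=1,  q=1,  r=1,  s=0,  t=0,  u=1,  v=0

Try s = 0.
Try q = 1.
The clause (u) is unit, so u = 1.
The clause (p) is unit, so p = 1.
The clause (~v) is unit, so v = 0.
The clause (~t) is unit, so t = 0.
The clause (r) is unit, so r = 1.
Every clause now holds.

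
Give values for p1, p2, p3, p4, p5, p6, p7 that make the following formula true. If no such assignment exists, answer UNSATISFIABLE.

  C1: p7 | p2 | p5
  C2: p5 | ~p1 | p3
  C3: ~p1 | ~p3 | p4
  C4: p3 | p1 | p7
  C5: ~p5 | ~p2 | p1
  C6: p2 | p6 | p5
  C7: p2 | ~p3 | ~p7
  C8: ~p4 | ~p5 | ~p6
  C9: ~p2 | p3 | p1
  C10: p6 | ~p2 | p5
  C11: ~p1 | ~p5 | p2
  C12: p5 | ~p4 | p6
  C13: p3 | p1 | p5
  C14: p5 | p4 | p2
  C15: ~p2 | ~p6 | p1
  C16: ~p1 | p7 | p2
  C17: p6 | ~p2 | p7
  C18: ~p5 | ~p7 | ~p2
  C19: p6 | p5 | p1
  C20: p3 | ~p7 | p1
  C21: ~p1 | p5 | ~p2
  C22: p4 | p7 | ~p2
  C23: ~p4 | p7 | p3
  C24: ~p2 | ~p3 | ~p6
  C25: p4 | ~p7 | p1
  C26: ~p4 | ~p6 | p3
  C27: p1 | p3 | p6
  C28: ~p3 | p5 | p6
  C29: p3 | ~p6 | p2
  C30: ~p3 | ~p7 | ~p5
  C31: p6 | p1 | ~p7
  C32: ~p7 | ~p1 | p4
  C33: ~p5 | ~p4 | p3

Branch on p7: set p7 = 0.
Branch on p2: set p2 = 0.
(p5) alone gives p5 = 1.
(~p1) alone gives p1 = 0.
(p3) alone gives p3 = 1.
Branch on p4: set p4 = 1.
(~p6) alone gives p6 = 0.
This assignment satisfies each clause.

p1: 0,  p2: 0,  p3: 1,  p4: 1,  p5: 1,  p6: 0,  p7: 0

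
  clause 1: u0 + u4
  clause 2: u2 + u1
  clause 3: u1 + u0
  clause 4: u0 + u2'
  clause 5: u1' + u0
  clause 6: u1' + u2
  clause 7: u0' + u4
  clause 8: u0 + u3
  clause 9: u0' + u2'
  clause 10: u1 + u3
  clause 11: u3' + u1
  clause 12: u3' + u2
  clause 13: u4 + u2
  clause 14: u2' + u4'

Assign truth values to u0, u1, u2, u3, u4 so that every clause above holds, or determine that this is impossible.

UNSATISFIABLE

Branch on u0: set u0 = 1.
(u4) alone gives u4 = 1.
(u2') alone gives u2 = 0.
(u1) alone gives u1 = 1.
But (u1') is also a unit clause — contradiction.
Undo u0 and try u0 = 0.
(u4) alone gives u4 = 1.
(u1) alone gives u1 = 1.
But (u1') is also a unit clause — contradiction.
Neither u0 = 1 nor u0 = 0 works.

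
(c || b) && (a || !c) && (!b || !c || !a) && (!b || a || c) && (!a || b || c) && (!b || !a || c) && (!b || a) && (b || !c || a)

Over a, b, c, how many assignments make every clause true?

There are 2^3 = 8 truth assignments over (a, b, c).
Check each against the 8 clauses (columns in the order a, b, c):
  F F F  ✗ fails (c || b)
  F F T  ✗ fails (a || !c)
  F T F  ✗ fails (!b || a || c)
  F T T  ✗ fails (a || !c)
  T F F  ✗ fails (c || b)
  T F T  ✓ satisfies all
  T T F  ✗ fails (!b || !a || c)
  T T T  ✗ fails (!b || !c || !a)
1 of the 8 rows is a model.

1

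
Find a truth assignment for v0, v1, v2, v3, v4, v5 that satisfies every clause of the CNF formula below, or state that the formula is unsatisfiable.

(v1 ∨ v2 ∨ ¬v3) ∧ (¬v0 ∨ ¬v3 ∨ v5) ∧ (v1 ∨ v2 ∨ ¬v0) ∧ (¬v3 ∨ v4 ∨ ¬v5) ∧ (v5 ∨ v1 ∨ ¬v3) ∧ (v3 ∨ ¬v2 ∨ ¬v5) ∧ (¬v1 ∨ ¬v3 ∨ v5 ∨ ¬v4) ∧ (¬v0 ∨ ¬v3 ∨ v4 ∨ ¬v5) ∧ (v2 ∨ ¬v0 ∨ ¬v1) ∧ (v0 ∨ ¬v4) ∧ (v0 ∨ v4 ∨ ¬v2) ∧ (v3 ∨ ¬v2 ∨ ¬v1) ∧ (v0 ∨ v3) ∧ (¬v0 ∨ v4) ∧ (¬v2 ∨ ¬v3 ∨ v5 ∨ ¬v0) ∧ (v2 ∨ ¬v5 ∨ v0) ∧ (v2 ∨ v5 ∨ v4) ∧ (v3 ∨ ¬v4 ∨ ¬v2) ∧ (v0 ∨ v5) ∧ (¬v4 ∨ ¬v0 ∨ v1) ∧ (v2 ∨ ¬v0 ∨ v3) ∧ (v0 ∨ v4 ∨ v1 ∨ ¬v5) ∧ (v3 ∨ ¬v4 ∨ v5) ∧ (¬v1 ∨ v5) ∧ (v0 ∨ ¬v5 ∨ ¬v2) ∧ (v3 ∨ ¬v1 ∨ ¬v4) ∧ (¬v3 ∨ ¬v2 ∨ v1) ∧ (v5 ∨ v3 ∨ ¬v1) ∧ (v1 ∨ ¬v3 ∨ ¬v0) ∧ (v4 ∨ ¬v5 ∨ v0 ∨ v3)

v0 ↦ True, v1 ↦ True, v2 ↦ True, v3 ↦ True, v4 ↦ True, v5 ↦ True

Suppose v0 = True.
(v4) alone gives v4 = True.
(v1) alone gives v1 = True.
(v2) alone gives v2 = True.
(v3) alone gives v3 = True.
(v5) alone gives v5 = True.
This assignment satisfies each clause.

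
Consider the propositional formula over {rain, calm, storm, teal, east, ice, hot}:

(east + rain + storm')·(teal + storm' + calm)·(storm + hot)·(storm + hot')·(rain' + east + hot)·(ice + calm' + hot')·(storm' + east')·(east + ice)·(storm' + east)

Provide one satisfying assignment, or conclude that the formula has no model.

Suppose storm = 1.
From the singleton clause (east'), east = 0.
Now (east) is unsatisfied and unit — conflict.
That branch fails; take storm = 0 instead.
From the singleton clause (hot), hot = 1.
Now (hot') is unsatisfied and unit — conflict.
Neither storm = 1 nor storm = 0 works.

UNSATISFIABLE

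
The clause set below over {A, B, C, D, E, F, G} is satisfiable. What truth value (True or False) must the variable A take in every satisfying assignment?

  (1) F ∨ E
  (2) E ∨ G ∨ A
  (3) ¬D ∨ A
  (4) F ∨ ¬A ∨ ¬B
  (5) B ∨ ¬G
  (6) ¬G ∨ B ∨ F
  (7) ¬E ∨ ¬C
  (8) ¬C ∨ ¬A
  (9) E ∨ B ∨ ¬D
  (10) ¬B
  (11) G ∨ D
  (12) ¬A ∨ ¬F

True

Suppose A = False.
From the singleton clause (¬D), D = False.
From the singleton clause (¬B), B = False.
From the singleton clause (¬G), G = False.
Now (G) is unsatisfied and unit — conflict.
So every satisfying assignment has A = True.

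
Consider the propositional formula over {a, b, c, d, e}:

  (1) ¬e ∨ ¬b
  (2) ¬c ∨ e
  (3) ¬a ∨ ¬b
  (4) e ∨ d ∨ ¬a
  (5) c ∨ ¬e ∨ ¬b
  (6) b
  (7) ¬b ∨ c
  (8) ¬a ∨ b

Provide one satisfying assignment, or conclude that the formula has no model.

UNSATISFIABLE

Unit clause (b) forces b = True.
Unit clause (¬e) forces e = False.
Unit clause (¬c) forces c = False.
But (c) is also a unit clause — contradiction.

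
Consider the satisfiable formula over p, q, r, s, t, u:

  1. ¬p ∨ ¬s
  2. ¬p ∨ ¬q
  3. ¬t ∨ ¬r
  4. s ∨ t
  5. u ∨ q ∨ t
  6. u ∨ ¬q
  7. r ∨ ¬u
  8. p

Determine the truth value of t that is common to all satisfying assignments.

Suppose t = False.
Unit clause (s) forces s = True.
Unit clause (¬p) forces p = False.
That conflicts with the unit clause (p).
So every satisfying assignment has t = True.

True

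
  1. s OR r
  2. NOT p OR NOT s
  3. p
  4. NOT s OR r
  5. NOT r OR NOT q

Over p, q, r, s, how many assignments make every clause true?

1

There are 2^4 = 16 truth assignments over (p, q, r, s).
Check each against the 5 clauses (columns in the order p, q, r, s):
  F F F F  ✗ fails (s OR r)
  F F F T  ✗ fails (p)
  F F T F  ✗ fails (p)
  F F T T  ✗ fails (p)
  F T F F  ✗ fails (s OR r)
  F T F T  ✗ fails (p)
  F T T F  ✗ fails (p)
  F T T T  ✗ fails (p)
  T F F F  ✗ fails (s OR r)
  T F F T  ✗ fails (NOT p OR NOT s)
  T F T F  ✓ satisfies all
  T F T T  ✗ fails (NOT p OR NOT s)
  T T F F  ✗ fails (s OR r)
  T T F T  ✗ fails (NOT p OR NOT s)
  T T T F  ✗ fails (NOT r OR NOT q)
  T T T T  ✗ fails (NOT p OR NOT s)
1 of the 16 rows is a model.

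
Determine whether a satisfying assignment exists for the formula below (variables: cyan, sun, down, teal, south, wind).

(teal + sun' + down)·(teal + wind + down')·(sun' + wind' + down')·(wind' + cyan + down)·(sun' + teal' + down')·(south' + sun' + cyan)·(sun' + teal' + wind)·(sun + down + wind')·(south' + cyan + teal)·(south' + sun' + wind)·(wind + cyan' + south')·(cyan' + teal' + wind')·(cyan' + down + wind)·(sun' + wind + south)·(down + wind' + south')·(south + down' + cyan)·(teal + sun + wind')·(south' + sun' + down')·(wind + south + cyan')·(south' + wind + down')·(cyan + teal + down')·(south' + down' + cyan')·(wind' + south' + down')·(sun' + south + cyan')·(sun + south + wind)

Satisfiable

Try teal = 1.
Try sun = 0.
Try down = 0.
The clause (wind') is unit, so wind = 0.
The clause (cyan') is unit, so cyan = 0.
The clause (south) is unit, so south = 1.
All clauses are satisfied.
A satisfying assignment: cyan ↦ 0; sun ↦ 0; down ↦ 0; teal ↦ 1; south ↦ 1; wind ↦ 0.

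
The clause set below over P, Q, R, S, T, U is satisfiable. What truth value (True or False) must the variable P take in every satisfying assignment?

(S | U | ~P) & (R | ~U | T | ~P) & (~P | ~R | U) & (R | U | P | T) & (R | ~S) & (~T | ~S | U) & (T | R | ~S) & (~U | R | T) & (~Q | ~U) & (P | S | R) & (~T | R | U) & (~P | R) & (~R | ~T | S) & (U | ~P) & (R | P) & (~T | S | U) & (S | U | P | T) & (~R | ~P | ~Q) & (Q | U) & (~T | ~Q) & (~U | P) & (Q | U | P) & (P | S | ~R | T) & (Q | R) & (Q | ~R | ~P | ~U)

False

Suppose P = 1.
(R) alone gives R = 1.
(U) alone gives U = 1.
(~Q) alone gives Q = 0.
But (Q) is also a unit clause — contradiction.
So every satisfying assignment has P = False.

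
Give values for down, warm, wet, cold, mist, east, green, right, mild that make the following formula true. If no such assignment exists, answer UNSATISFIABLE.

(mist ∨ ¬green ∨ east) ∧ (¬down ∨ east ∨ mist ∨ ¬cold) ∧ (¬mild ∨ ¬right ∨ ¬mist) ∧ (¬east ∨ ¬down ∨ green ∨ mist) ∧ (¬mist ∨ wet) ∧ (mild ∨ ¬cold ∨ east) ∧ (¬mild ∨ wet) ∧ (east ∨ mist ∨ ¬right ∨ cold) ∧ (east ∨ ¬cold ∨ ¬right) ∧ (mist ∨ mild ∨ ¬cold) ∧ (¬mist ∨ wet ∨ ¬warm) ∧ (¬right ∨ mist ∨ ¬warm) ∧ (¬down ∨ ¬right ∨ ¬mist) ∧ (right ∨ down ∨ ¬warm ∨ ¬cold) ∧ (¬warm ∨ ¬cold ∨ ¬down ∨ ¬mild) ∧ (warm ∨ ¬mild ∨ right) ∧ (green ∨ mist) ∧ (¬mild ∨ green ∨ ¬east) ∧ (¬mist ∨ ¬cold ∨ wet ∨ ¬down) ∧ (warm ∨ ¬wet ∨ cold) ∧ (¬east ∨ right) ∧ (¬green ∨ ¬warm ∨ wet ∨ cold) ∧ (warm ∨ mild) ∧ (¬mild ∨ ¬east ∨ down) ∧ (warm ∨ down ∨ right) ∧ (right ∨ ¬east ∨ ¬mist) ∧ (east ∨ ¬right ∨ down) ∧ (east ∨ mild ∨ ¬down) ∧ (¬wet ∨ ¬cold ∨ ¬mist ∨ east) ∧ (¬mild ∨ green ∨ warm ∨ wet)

Branch on mist: set mist = True.
(wet) alone gives wet = True.
Branch on mild: set mild = False.
(warm) alone gives warm = True.
Branch on cold: set cold = False.
Branch on down: set down = False.
Branch on east: set east = False.
(¬right) alone gives right = False.
No clause remains; green is free.

down=False,  warm=True,  wet=True,  cold=False,  mist=True,  east=False,  green=False,  right=False,  mild=False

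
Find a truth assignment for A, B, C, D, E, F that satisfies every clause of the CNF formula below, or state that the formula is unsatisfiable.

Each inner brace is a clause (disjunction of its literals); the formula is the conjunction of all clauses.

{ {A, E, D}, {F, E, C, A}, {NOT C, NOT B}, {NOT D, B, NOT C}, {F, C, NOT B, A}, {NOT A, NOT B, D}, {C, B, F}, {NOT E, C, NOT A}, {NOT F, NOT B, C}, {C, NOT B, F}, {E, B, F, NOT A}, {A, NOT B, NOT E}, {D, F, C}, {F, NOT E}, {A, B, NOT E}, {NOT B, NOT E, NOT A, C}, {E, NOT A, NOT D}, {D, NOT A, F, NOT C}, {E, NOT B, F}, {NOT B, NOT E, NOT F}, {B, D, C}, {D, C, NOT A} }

A: false; B: false; C: false; D: true; E: false; F: true

Suppose C = false.
Suppose B = false.
Unit clause (F) forces F = true.
Unit clause (D) forces D = true.
Suppose E = false.
Unit clause (NOT A) forces A = false.
Every clause now holds.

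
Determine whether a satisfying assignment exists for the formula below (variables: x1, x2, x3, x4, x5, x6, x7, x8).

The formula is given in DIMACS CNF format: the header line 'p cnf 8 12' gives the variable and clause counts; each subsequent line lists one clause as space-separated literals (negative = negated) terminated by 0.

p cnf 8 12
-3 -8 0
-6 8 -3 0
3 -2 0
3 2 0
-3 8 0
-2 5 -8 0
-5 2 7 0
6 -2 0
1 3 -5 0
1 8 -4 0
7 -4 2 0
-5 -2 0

Suppose x3 = False.
(¬x2) alone gives x2 = False.
That conflicts with the unit clause (x2).
Backtrack on x3: now try x3 = True.
(¬x8) alone gives x8 = False.
That conflicts with the unit clause (x8).
Both values of x3 lead to a conflict.
No assignment satisfies every clause.

Unsatisfiable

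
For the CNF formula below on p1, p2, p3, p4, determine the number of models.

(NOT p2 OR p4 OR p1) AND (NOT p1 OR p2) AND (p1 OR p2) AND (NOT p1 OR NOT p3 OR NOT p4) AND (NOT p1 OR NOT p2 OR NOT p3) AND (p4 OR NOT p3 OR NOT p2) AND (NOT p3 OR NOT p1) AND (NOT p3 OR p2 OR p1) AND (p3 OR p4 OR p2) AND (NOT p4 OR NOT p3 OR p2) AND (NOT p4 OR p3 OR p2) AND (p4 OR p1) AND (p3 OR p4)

3

There are 2^4 = 16 truth assignments over (p1, p2, p3, p4).
Check each against the 13 clauses (columns in the order p1, p2, p3, p4):
  F F F F  ✗ fails (p1 OR p2)
  F F F T  ✗ fails (p1 OR p2)
  F F T F  ✗ fails (p1 OR p2)
  F F T T  ✗ fails (p1 OR p2)
  F T F F  ✗ fails (NOT p2 OR p4 OR p1)
  F T F T  ✓ satisfies all
  F T T F  ✗ fails (NOT p2 OR p4 OR p1)
  F T T T  ✓ satisfies all
  T F F F  ✗ fails (NOT p1 OR p2)
  T F F T  ✗ fails (NOT p1 OR p2)
  T F T F  ✗ fails (NOT p1 OR p2)
  T F T T  ✗ fails (NOT p1 OR p2)
  T T F F  ✗ fails (p3 OR p4)
  T T F T  ✓ satisfies all
  T T T F  ✗ fails (NOT p1 OR NOT p2 OR NOT p3)
  T T T T  ✗ fails (NOT p1 OR NOT p3 OR NOT p4)
3 of the 16 rows are models.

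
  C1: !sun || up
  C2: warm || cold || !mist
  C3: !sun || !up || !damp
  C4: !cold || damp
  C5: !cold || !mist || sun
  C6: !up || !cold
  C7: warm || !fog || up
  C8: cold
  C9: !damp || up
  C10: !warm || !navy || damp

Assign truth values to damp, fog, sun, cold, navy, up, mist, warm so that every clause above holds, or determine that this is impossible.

UNSATISFIABLE

The clause (cold) is unit, so cold = true.
The clause (damp) is unit, so damp = true.
The clause (!up) is unit, so up = false.
But (up) is also a unit clause — contradiction.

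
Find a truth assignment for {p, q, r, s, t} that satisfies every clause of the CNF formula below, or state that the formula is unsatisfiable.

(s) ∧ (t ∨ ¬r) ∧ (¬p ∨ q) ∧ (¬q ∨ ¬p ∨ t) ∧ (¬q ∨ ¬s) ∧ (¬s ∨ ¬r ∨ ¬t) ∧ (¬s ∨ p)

UNSATISFIABLE

The clause (s) is unit, so s = True.
The clause (¬q) is unit, so q = False.
The clause (¬p) is unit, so p = False.
But (p) is also a unit clause — contradiction.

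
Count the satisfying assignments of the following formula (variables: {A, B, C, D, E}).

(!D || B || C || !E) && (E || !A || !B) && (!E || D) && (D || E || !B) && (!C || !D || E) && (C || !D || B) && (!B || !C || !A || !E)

10

There are 2^5 = 32 truth assignments over (A, B, C, D, E).
Split on C. With C = true, the clauses containing C are satisfied and !C drops from the rest; 5 of the 2^4 = 16 assignments to the other variables satisfy what remains.
With C = false, by the same count on the reduced clause set, 5 assignments work.
(One model: A=F, B=F, C=F, D=F, E=F.)
Total: 5 + 5 = 10.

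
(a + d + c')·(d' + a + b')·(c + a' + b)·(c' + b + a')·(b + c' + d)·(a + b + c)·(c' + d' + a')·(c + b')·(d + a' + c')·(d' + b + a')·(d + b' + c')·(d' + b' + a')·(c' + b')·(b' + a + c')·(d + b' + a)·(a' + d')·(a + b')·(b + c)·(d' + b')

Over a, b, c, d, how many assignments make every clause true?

1

There are 2^4 = 16 truth assignments over (a, b, c, d).
Check each against the 19 clauses (columns in the order a, b, c, d):
  F F F F  ✗ fails (a + b + c)
  F F F T  ✗ fails (a + b + c)
  F F T F  ✗ fails (a + d + c')
  F F T T  ✓ satisfies all
  F T F F  ✗ fails (c + b')
  F T F T  ✗ fails (d' + a + b')
  F T T F  ✗ fails (a + d + c')
  F T T T  ✗ fails (d' + a + b')
  T F F F  ✗ fails (c + a' + b)
  T F F T  ✗ fails (c + a' + b)
  T F T F  ✗ fails (c' + b + a')
  T F T T  ✗ fails (c' + b + a')
  T T F F  ✗ fails (c + b')
  T T F T  ✗ fails (c + b')
  T T T F  ✗ fails (d + a' + c')
  T T T T  ✗ fails (c' + d' + a')
1 of the 16 rows is a model.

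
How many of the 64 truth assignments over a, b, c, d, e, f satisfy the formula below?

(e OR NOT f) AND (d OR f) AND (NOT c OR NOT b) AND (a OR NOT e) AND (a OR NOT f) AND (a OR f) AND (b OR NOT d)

6

There are 2^6 = 64 truth assignments over (a, b, c, d, e, f).
Split on b. With b = true, the clauses containing b are satisfied and NOT b drops from the rest; 4 of the 2^5 = 32 assignments to the other variables satisfy what remains.
With b = false, by the same count on the reduced clause set, 2 assignments work.
(One model: a=T, b=F, c=F, d=F, e=T, f=T.)
Total: 4 + 2 = 6.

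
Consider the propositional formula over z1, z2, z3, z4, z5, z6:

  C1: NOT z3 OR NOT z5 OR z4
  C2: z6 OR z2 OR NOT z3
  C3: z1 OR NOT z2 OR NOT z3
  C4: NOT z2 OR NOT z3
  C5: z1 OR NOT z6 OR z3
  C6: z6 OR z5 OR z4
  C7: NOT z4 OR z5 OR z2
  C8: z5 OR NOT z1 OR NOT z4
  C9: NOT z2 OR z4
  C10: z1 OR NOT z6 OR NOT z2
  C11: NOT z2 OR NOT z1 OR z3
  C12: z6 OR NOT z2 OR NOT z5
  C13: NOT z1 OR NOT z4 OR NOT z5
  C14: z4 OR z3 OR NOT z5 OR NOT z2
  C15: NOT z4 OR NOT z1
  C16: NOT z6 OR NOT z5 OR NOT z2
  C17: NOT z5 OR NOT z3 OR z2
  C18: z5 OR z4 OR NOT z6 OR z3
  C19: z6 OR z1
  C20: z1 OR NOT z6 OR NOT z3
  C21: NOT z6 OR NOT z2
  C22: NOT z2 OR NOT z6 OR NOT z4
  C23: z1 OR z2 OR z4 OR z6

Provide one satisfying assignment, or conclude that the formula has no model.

z1: true,  z2: false,  z3: false,  z4: false,  z5: true,  z6: false

Case z2 = false:
Case z6 = false:
The clause (NOT z3) is unit, so z3 = false.
The clause (z1) is unit, so z1 = true.
The clause (NOT z4) is unit, so z4 = false.
The clause (z5) is unit, so z5 = true.
Every clause now holds.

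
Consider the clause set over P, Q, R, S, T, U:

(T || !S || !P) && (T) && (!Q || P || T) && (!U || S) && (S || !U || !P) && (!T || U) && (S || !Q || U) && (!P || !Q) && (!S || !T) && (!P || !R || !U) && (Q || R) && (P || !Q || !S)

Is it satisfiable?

No

Unit clause (T) forces T = true.
Unit clause (U) forces U = true.
Unit clause (S) forces S = true.
Now (!S) is unsatisfied and unit — conflict.
No assignment satisfies every clause.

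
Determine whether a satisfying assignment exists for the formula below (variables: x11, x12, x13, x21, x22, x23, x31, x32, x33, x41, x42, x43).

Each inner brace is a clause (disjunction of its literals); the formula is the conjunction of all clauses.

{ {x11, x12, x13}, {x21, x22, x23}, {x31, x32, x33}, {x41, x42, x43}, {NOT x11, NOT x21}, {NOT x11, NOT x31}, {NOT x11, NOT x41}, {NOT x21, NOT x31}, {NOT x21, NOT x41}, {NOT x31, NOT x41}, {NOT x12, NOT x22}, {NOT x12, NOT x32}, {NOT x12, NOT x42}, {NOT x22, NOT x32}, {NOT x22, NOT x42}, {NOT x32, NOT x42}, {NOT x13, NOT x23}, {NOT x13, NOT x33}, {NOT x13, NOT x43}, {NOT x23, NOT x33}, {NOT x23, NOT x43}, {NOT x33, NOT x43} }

Suppose x11 = false.
Suppose x12 = true.
(NOT x22) alone gives x22 = false.
(NOT x32) alone gives x32 = false.
(NOT x42) alone gives x42 = false.
Suppose x21 = true.
(NOT x31) alone gives x31 = false.
(x33) alone gives x33 = true.
(NOT x41) alone gives x41 = false.
(x43) alone gives x43 = true.
Now (NOT x43) is unsatisfied and unit — conflict.
So x21 must be the other value — set x21 = false.
(x23) alone gives x23 = true.
(NOT x13) alone gives x13 = false.
(NOT x33) alone gives x33 = false.
(x31) alone gives x31 = true.
(NOT x41) alone gives x41 = false.
(x43) alone gives x43 = true.
Now (NOT x43) is unsatisfied and unit — conflict.
Either choice for x21 ends in contradiction.
So x12 must be the other value — set x12 = false.
(x13) alone gives x13 = true.
(NOT x23) alone gives x23 = false.
(NOT x33) alone gives x33 = false.
(NOT x43) alone gives x43 = false.
Suppose x21 = true.
(NOT x31) alone gives x31 = false.
(x32) alone gives x32 = true.
(NOT x41) alone gives x41 = false.
(x42) alone gives x42 = true.
Now (NOT x42) is unsatisfied and unit — conflict.
So x21 must be the other value — set x21 = false.
(x22) alone gives x22 = true.
(NOT x32) alone gives x32 = false.
(x31) alone gives x31 = true.
(NOT x41) alone gives x41 = false.
(x42) alone gives x42 = true.
Now (NOT x42) is unsatisfied and unit — conflict.
Either choice for x21 ends in contradiction.
Either choice for x12 ends in contradiction.
So x11 must be the other value — set x11 = true.
(NOT x21) alone gives x21 = false.
(NOT x31) alone gives x31 = false.
(NOT x41) alone gives x41 = false.
Suppose x22 = true.
(NOT x12) alone gives x12 = false.
(NOT x32) alone gives x32 = false.
(x33) alone gives x33 = true.
(NOT x42) alone gives x42 = false.
(x43) alone gives x43 = true.
Now (NOT x43) is unsatisfied and unit — conflict.
So x22 must be the other value — set x22 = false.
(x23) alone gives x23 = true.
(NOT x13) alone gives x13 = false.
(NOT x33) alone gives x33 = false.
(x32) alone gives x32 = true.
(NOT x12) alone gives x12 = false.
(NOT x42) alone gives x42 = false.
(x43) alone gives x43 = true.
Now (NOT x43) is unsatisfied and unit — conflict.
Either choice for x22 ends in contradiction.
Either choice for x11 ends in contradiction.
No assignment satisfies every clause.

No, unsatisfiable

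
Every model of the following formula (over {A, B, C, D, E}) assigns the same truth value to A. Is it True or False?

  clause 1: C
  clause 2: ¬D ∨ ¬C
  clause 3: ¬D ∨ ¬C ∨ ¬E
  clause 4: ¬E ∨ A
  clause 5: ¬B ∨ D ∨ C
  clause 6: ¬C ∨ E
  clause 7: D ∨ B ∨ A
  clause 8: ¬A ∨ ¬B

True

Suppose A = False.
The clause (C) is unit, so C = True.
The clause (¬D) is unit, so D = False.
The clause (¬E) is unit, so E = False.
Now (E) is unsatisfied and unit — conflict.
So every satisfying assignment has A = True.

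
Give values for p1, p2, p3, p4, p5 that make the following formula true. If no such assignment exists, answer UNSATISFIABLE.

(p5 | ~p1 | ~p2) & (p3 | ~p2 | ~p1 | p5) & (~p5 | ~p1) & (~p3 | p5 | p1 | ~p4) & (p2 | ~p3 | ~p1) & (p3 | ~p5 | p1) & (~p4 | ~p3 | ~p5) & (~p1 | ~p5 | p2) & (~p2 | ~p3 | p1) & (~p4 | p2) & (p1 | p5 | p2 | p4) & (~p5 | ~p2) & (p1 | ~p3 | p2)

p1=0,  p2=1,  p3=0,  p4=0,  p5=0

Branch on p5: set p5 = 0.
Branch on p1: set p1 = 0.
Branch on p3: set p3 = 0.
Branch on p4: set p4 = 0.
Unit clause (p2) forces p2 = 1.
This assignment satisfies each clause.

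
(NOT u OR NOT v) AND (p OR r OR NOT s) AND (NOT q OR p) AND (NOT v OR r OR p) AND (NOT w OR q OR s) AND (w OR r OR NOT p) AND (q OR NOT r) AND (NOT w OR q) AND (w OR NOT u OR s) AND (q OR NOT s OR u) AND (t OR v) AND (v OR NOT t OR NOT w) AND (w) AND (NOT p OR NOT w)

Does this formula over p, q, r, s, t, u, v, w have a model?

The clause (w) is unit, so w = true.
The clause (q) is unit, so q = true.
The clause (p) is unit, so p = true.
But (NOT p) is also a unit clause — contradiction.
No assignment satisfies every clause.

No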